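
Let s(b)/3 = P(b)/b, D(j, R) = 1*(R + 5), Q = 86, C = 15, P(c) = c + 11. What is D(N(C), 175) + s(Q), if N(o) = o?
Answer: 15771/86 ≈ 183.38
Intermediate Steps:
P(c) = 11 + c
D(j, R) = 5 + R (D(j, R) = 1*(5 + R) = 5 + R)
s(b) = 3*(11 + b)/b (s(b) = 3*((11 + b)/b) = 3*(11 + b)/b)
D(N(C), 175) + s(Q) = (5 + 175) + (3 + 33/86) = 180 + (3 + 33*(1/86)) = 180 + (3 + 33/86) = 180 + 291/86 = 15771/86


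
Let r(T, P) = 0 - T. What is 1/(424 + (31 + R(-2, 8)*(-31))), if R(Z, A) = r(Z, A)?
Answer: 1/393 ≈ 0.0025445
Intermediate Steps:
r(T, P) = -T
R(Z, A) = -Z
1/(424 + (31 + R(-2, 8)*(-31))) = 1/(424 + (31 - 1*(-2)*(-31))) = 1/(424 + (31 + 2*(-31))) = 1/(424 + (31 - 62)) = 1/(424 - 31) = 1/393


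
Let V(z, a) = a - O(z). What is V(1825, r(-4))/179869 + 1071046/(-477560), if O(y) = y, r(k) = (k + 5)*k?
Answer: -96760715107/42949119820 ≈ -2.2529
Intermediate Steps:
r(k) = k*(5 + k) (r(k) = (5 + k)*k = k*(5 + k))
V(z, a) = a - z
V(1825, r(-4))/179869 + 1071046/(-477560) = (-4*(5 - 4) - 1*1825)/179869 + 1071046/(-477560) = (-4*1 - 1825)*(1/179869) + 1071046*(-1/477560) = (-4 - 1825)*(1/179869) - 535523/238780 = -1829*1/179869 - 535523/238780 = -1829/179869 - 535523/238780 = -96760715107/42949119820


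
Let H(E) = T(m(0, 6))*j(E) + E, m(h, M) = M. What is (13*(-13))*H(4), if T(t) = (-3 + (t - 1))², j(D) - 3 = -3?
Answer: -676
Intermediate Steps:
j(D) = 0 (j(D) = 3 - 3 = 0)
T(t) = (-4 + t)² (T(t) = (-3 + (-1 + t))² = (-4 + t)²)
H(E) = E (H(E) = (-4 + 6)²*0 + E = 2²*0 + E = 4*0 + E = 0 + E = E)
(13*(-13))*H(4) = (13*(-13))*4 = -169*4 = -676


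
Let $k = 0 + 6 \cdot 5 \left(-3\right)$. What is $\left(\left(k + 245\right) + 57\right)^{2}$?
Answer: $44944$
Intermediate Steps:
$k = -90$ ($k = 0 + 30 \left(-3\right) = 0 - 90 = -90$)
$\left(\left(k + 245\right) + 57\right)^{2} = \left(\left(-90 + 245\right) + 57\right)^{2} = \left(155 + 57\right)^{2} = 212^{2} = 44944$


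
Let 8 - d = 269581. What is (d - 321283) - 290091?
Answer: -880947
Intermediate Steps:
d = -269573 (d = 8 - 1*269581 = 8 - 269581 = -269573)
(d - 321283) - 290091 = (-269573 - 321283) - 290091 = -590856 - 290091 = -880947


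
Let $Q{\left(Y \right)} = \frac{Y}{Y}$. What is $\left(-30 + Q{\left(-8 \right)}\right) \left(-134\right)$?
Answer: $3886$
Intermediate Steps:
$Q{\left(Y \right)} = 1$
$\left(-30 + Q{\left(-8 \right)}\right) \left(-134\right) = \left(-30 + 1\right) \left(-134\right) = \left(-29\right) \left(-134\right) = 3886$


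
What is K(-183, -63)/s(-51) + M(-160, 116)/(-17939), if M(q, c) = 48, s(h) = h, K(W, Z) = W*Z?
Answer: -68940393/304963 ≈ -226.06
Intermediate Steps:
K(-183, -63)/s(-51) + M(-160, 116)/(-17939) = -183*(-63)/(-51) + 48/(-17939) = 11529*(-1/51) + 48*(-1/17939) = -3843/17 - 48/17939 = -68940393/304963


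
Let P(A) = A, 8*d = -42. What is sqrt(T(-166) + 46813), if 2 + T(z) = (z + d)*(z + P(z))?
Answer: sqrt(103666) ≈ 321.97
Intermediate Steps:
d = -21/4 (d = (1/8)*(-42) = -21/4 ≈ -5.2500)
T(z) = -2 + 2*z*(-21/4 + z) (T(z) = -2 + (z - 21/4)*(z + z) = -2 + (-21/4 + z)*(2*z) = -2 + 2*z*(-21/4 + z))
sqrt(T(-166) + 46813) = sqrt((-2 + 2*(-166)**2 - 21/2*(-166)) + 46813) = sqrt((-2 + 2*27556 + 1743) + 46813) = sqrt((-2 + 55112 + 1743) + 46813) = sqrt(56853 + 46813) = sqrt(103666)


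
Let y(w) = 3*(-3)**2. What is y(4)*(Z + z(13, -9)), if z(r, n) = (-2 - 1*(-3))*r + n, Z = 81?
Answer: 2295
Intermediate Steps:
y(w) = 27 (y(w) = 3*9 = 27)
z(r, n) = n + r (z(r, n) = (-2 + 3)*r + n = 1*r + n = r + n = n + r)
y(4)*(Z + z(13, -9)) = 27*(81 + (-9 + 13)) = 27*(81 + 4) = 27*85 = 2295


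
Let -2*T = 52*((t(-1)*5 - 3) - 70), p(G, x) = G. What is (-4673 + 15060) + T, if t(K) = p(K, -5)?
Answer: 12415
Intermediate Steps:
t(K) = K
T = 2028 (T = -26*((-1*5 - 3) - 70) = -26*((-5 - 3) - 70) = -26*(-8 - 70) = -26*(-78) = -1/2*(-4056) = 2028)
(-4673 + 15060) + T = (-4673 + 15060) + 2028 = 10387 + 2028 = 12415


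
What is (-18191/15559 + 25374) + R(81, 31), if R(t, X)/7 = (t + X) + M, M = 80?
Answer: 415687171/15559 ≈ 26717.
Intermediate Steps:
R(t, X) = 560 + 7*X + 7*t (R(t, X) = 7*((t + X) + 80) = 7*((X + t) + 80) = 7*(80 + X + t) = 560 + 7*X + 7*t)
(-18191/15559 + 25374) + R(81, 31) = (-18191/15559 + 25374) + (560 + 7*31 + 7*81) = (-18191*1/15559 + 25374) + (560 + 217 + 567) = (-18191/15559 + 25374) + 1344 = 394775875/15559 + 1344 = 415687171/15559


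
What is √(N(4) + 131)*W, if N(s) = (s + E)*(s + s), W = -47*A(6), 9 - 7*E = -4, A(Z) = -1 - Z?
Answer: 47*√8715 ≈ 4387.6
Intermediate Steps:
E = 13/7 (E = 9/7 - ⅐*(-4) = 9/7 + 4/7 = 13/7 ≈ 1.8571)
W = 329 (W = -47*(-1 - 1*6) = -47*(-1 - 6) = -47*(-7) = 329)
N(s) = 2*s*(13/7 + s) (N(s) = (s + 13/7)*(s + s) = (13/7 + s)*(2*s) = 2*s*(13/7 + s))
√(N(4) + 131)*W = √((2/7)*4*(13 + 7*4) + 131)*329 = √((2/7)*4*(13 + 28) + 131)*329 = √((2/7)*4*41 + 131)*329 = √(328/7 + 131)*329 = √(1245/7)*329 = (√8715/7)*329 = 47*√8715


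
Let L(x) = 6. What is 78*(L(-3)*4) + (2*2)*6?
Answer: 1896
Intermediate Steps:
78*(L(-3)*4) + (2*2)*6 = 78*(6*4) + (2*2)*6 = 78*24 + 4*6 = 1872 + 24 = 1896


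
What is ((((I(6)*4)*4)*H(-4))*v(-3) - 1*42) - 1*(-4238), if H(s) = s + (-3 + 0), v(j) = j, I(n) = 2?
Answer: 4868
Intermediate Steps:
H(s) = -3 + s (H(s) = s - 3 = -3 + s)
((((I(6)*4)*4)*H(-4))*v(-3) - 1*42) - 1*(-4238) = ((((2*4)*4)*(-3 - 4))*(-3) - 1*42) - 1*(-4238) = (((8*4)*(-7))*(-3) - 42) + 4238 = ((32*(-7))*(-3) - 42) + 4238 = (-224*(-3) - 42) + 4238 = (672 - 42) + 4238 = 630 + 4238 = 4868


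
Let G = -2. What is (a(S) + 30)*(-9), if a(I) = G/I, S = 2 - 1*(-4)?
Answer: -267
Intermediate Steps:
S = 6 (S = 2 + 4 = 6)
a(I) = -2/I
(a(S) + 30)*(-9) = (-2/6 + 30)*(-9) = (-2*⅙ + 30)*(-9) = (-⅓ + 30)*(-9) = (89/3)*(-9) = -267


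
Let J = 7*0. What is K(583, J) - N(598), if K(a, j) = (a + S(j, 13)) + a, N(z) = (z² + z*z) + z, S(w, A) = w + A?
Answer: -714627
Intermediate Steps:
S(w, A) = A + w
N(z) = z + 2*z² (N(z) = (z² + z²) + z = 2*z² + z = z + 2*z²)
J = 0
K(a, j) = 13 + j + 2*a (K(a, j) = (a + (13 + j)) + a = (13 + a + j) + a = 13 + j + 2*a)
K(583, J) - N(598) = (13 + 0 + 2*583) - 598*(1 + 2*598) = (13 + 0 + 1166) - 598*(1 + 1196) = 1179 - 598*1197 = 1179 - 1*715806 = 1179 - 715806 = -714627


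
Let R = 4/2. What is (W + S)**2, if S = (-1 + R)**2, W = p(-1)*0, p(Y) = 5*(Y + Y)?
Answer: 1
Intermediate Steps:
p(Y) = 10*Y (p(Y) = 5*(2*Y) = 10*Y)
R = 2 (R = 4*(1/2) = 2)
W = 0 (W = (10*(-1))*0 = -10*0 = 0)
S = 1 (S = (-1 + 2)**2 = 1**2 = 1)
(W + S)**2 = (0 + 1)**2 = 1**2 = 1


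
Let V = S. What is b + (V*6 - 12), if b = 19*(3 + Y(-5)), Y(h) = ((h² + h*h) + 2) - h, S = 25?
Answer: 1278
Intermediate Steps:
V = 25
Y(h) = 2 - h + 2*h² (Y(h) = ((h² + h²) + 2) - h = (2*h² + 2) - h = (2 + 2*h²) - h = 2 - h + 2*h²)
b = 1140 (b = 19*(3 + (2 - 1*(-5) + 2*(-5)²)) = 19*(3 + (2 + 5 + 2*25)) = 19*(3 + (2 + 5 + 50)) = 19*(3 + 57) = 19*60 = 1140)
b + (V*6 - 12) = 1140 + (25*6 - 12) = 1140 + (150 - 12) = 1140 + 138 = 1278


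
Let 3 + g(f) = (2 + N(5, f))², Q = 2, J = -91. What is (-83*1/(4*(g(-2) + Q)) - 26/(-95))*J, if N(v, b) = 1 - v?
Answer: 689143/1140 ≈ 604.51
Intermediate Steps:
g(f) = 1 (g(f) = -3 + (2 + (1 - 1*5))² = -3 + (2 + (1 - 5))² = -3 + (2 - 4)² = -3 + (-2)² = -3 + 4 = 1)
(-83*1/(4*(g(-2) + Q)) - 26/(-95))*J = (-83*1/(4*(1 + 2)) - 26/(-95))*(-91) = (-83/(3*4) - 26*(-1/95))*(-91) = (-83/12 + 26/95)*(-91) = -7573/1140*(-91) = 689143/1140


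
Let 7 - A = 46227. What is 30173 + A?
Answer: -16047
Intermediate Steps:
A = -46220 (A = 7 - 1*46227 = 7 - 46227 = -46220)
30173 + A = 30173 - 46220 = -16047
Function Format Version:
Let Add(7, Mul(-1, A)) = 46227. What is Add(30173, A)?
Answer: -16047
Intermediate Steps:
A = -46220 (A = Add(7, Mul(-1, 46227)) = Add(7, -46227) = -46220)
Add(30173, A) = Add(30173, -46220) = -16047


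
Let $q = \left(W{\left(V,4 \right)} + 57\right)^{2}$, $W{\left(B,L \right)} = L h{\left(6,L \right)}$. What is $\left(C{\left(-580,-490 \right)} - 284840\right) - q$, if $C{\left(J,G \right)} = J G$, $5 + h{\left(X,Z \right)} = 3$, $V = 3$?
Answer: $-3041$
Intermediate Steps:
$h{\left(X,Z \right)} = -2$ ($h{\left(X,Z \right)} = -5 + 3 = -2$)
$W{\left(B,L \right)} = - 2 L$ ($W{\left(B,L \right)} = L \left(-2\right) = - 2 L$)
$C{\left(J,G \right)} = G J$
$q = 2401$ ($q = \left(\left(-2\right) 4 + 57\right)^{2} = \left(-8 + 57\right)^{2} = 49^{2} = 2401$)
$\left(C{\left(-580,-490 \right)} - 284840\right) - q = \left(\left(-490\right) \left(-580\right) - 284840\right) - 2401 = \left(284200 - 284840\right) - 2401 = -640 - 2401 = -3041$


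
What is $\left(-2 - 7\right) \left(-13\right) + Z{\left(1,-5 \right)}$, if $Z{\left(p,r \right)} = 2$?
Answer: $119$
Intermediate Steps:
$\left(-2 - 7\right) \left(-13\right) + Z{\left(1,-5 \right)} = \left(-2 - 7\right) \left(-13\right) + 2 = \left(-9\right) \left(-13\right) + 2 = 117 + 2 = 119$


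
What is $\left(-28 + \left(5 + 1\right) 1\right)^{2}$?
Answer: $484$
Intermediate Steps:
$\left(-28 + \left(5 + 1\right) 1\right)^{2} = \left(-28 + 6 \cdot 1\right)^{2} = \left(-28 + 6\right)^{2} = \left(-22\right)^{2} = 484$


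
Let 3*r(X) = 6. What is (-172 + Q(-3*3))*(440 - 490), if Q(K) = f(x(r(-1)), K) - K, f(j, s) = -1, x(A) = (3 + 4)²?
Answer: 8200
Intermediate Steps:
r(X) = 2 (r(X) = (⅓)*6 = 2)
x(A) = 49 (x(A) = 7² = 49)
Q(K) = -1 - K
(-172 + Q(-3*3))*(440 - 490) = (-172 + (-1 - (-3)*3))*(440 - 490) = (-172 + (-1 - 1*(-9)))*(-50) = (-172 + (-1 + 9))*(-50) = (-172 + 8)*(-50) = -164*(-50) = 8200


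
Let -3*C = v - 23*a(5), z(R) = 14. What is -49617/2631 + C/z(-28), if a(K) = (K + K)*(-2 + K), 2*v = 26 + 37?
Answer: -78089/24556 ≈ -3.1800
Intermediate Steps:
v = 63/2 (v = (26 + 37)/2 = (½)*63 = 63/2 ≈ 31.500)
a(K) = 2*K*(-2 + K) (a(K) = (2*K)*(-2 + K) = 2*K*(-2 + K))
C = 439/2 (C = -(63/2 - 46*5*(-2 + 5))/3 = -(63/2 - 46*5*3)/3 = -(63/2 - 23*30)/3 = -(63/2 - 690)/3 = -⅓*(-1317/2) = 439/2 ≈ 219.50)
-49617/2631 + C/z(-28) = -49617/2631 + (439/2)/14 = -49617*1/2631 + (439/2)*(1/14) = -16539/877 + 439/28 = -78089/24556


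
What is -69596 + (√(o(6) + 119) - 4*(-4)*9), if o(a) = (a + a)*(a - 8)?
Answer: -69452 + √95 ≈ -69442.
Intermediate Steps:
o(a) = 2*a*(-8 + a) (o(a) = (2*a)*(-8 + a) = 2*a*(-8 + a))
-69596 + (√(o(6) + 119) - 4*(-4)*9) = -69596 + (√(2*6*(-8 + 6) + 119) - 4*(-4)*9) = -69596 + (√(2*6*(-2) + 119) + 16*9) = -69596 + (√(-24 + 119) + 144) = -69596 + (√95 + 144) = -69596 + (144 + √95) = -69452 + √95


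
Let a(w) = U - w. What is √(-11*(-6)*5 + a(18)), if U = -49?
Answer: √263 ≈ 16.217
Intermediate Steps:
a(w) = -49 - w
√(-11*(-6)*5 + a(18)) = √(-11*(-6)*5 + (-49 - 1*18)) = √(66*5 + (-49 - 18)) = √(330 - 67) = √263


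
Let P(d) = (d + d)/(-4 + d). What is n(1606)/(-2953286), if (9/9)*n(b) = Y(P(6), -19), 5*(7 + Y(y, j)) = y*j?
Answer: 149/14766430 ≈ 1.0090e-5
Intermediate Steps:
P(d) = 2*d/(-4 + d) (P(d) = (2*d)/(-4 + d) = 2*d/(-4 + d))
Y(y, j) = -7 + j*y/5 (Y(y, j) = -7 + (y*j)/5 = -7 + (j*y)/5 = -7 + j*y/5)
n(b) = -149/5 (n(b) = -7 + (⅕)*(-19)*(2*6/(-4 + 6)) = -7 + (⅕)*(-19)*(2*6/2) = -7 + (⅕)*(-19)*(2*6*(½)) = -7 + (⅕)*(-19)*6 = -7 - 114/5 = -149/5)
n(1606)/(-2953286) = -149/5/(-2953286) = -149/5*(-1/2953286) = 149/14766430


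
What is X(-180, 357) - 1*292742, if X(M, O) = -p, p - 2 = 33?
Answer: -292777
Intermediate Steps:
p = 35 (p = 2 + 33 = 35)
X(M, O) = -35 (X(M, O) = -1*35 = -35)
X(-180, 357) - 1*292742 = -35 - 1*292742 = -35 - 292742 = -292777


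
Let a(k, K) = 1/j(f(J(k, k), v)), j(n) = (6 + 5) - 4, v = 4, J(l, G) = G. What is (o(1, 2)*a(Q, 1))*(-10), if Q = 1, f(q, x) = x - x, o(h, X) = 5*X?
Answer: -100/7 ≈ -14.286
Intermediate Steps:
f(q, x) = 0
j(n) = 7 (j(n) = 11 - 4 = 7)
a(k, K) = ⅐ (a(k, K) = 1/7 = ⅐)
(o(1, 2)*a(Q, 1))*(-10) = ((5*2)*(⅐))*(-10) = (10*(⅐))*(-10) = (10/7)*(-10) = -100/7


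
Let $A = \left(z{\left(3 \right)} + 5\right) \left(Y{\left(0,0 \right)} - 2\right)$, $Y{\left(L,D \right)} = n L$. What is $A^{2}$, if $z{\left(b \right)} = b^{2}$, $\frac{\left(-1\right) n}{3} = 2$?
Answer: $784$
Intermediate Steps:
$n = -6$ ($n = \left(-3\right) 2 = -6$)
$Y{\left(L,D \right)} = - 6 L$
$A = -28$ ($A = \left(3^{2} + 5\right) \left(\left(-6\right) 0 - 2\right) = \left(9 + 5\right) \left(0 - 2\right) = 14 \left(-2\right) = -28$)
$A^{2} = \left(-28\right)^{2} = 784$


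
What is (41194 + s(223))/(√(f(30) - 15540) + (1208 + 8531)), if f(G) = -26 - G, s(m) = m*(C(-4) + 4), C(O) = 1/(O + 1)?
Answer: 94419605/21891627 - 19390*I*√3899/21891627 ≈ 4.313 - 0.055307*I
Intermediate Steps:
C(O) = 1/(1 + O)
s(m) = 11*m/3 (s(m) = m*(1/(1 - 4) + 4) = m*(1/(-3) + 4) = m*(-⅓ + 4) = m*(11/3) = 11*m/3)
(41194 + s(223))/(√(f(30) - 15540) + (1208 + 8531)) = (41194 + (11/3)*223)/(√((-26 - 1*30) - 15540) + (1208 + 8531)) = (41194 + 2453/3)/(√((-26 - 30) - 15540) + 9739) = 126035/(3*(√(-56 - 15540) + 9739)) = 126035/(3*(√(-15596) + 9739)) = 126035/(3*(2*I*√3899 + 9739)) = 126035/(3*(9739 + 2*I*√3899))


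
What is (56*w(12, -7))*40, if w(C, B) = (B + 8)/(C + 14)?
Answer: 1120/13 ≈ 86.154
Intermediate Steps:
w(C, B) = (8 + B)/(14 + C)
(56*w(12, -7))*40 = (56*((8 - 7)/(14 + 12)))*40 = (56*(1/26))*40 = (28/13)*40 = 1120/13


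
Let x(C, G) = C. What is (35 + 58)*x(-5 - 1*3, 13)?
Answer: -744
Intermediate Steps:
(35 + 58)*x(-5 - 1*3, 13) = (35 + 58)*(-5 - 1*3) = 93*(-5 - 3) = 93*(-8) = -744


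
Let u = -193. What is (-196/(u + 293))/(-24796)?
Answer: 49/619900 ≈ 7.9045e-5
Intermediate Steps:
(-196/(u + 293))/(-24796) = (-196/(-193 + 293))/(-24796) = (-196/100)*(-1/24796) = ((1/100)*(-196))*(-1/24796) = -49/25*(-1/24796) = 49/619900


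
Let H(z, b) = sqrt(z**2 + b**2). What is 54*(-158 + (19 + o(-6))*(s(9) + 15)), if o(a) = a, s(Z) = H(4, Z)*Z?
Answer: 1998 + 6318*sqrt(97) ≈ 64223.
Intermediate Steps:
H(z, b) = sqrt(b**2 + z**2)
s(Z) = Z*sqrt(16 + Z**2) (s(Z) = sqrt(Z**2 + 4**2)*Z = sqrt(Z**2 + 16)*Z = sqrt(16 + Z**2)*Z = Z*sqrt(16 + Z**2))
54*(-158 + (19 + o(-6))*(s(9) + 15)) = 54*(-158 + (19 - 6)*(9*sqrt(16 + 9**2) + 15)) = 54*(-158 + 13*(9*sqrt(16 + 81) + 15)) = 54*(-158 + 13*(9*sqrt(97) + 15)) = 54*(-158 + 13*(15 + 9*sqrt(97))) = 54*(-158 + (195 + 117*sqrt(97))) = 54*(37 + 117*sqrt(97)) = 1998 + 6318*sqrt(97)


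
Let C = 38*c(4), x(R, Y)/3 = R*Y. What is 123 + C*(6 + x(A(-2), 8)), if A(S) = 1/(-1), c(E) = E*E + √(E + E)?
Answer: -10821 - 1368*√2 ≈ -12756.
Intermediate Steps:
c(E) = E² + √2*√E (c(E) = E² + √(2*E) = E² + √2*√E)
A(S) = -1
x(R, Y) = 3*R*Y (x(R, Y) = 3*(R*Y) = 3*R*Y)
C = 608 + 76*√2 (C = 38*(4² + √2*√4) = 38*(16 + √2*2) = 38*(16 + 2*√2) = 608 + 76*√2 ≈ 715.48)
123 + C*(6 + x(A(-2), 8)) = 123 + (608 + 76*√2)*(6 + 3*(-1)*8) = 123 + (608 + 76*√2)*(6 - 24) = 123 + (608 + 76*√2)*(-18) = 123 + (-10944 - 1368*√2) = -10821 - 1368*√2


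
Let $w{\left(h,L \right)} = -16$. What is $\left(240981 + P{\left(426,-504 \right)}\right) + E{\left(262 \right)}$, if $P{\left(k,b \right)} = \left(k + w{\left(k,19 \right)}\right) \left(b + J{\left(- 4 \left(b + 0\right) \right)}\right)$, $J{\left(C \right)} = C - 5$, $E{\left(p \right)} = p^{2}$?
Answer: $927495$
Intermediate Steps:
$J{\left(C \right)} = -5 + C$
$P{\left(k,b \right)} = \left(-16 + k\right) \left(-5 - 3 b\right)$ ($P{\left(k,b \right)} = \left(k - 16\right) \left(b - \left(5 + 4 \left(b + 0\right)\right)\right) = \left(-16 + k\right) \left(b - \left(5 + 4 b\right)\right) = \left(-16 + k\right) \left(-5 - 3 b\right)$)
$\left(240981 + P{\left(426,-504 \right)}\right) + E{\left(262 \right)} = \left(240981 + \left(80 - 2130 + 48 \left(-504\right) - \left(-1512\right) 426\right)\right) + 262^{2} = \left(240981 + \left(80 - 2130 - 24192 + 644112\right)\right) + 68644 = \left(240981 + 617870\right) + 68644 = 858851 + 68644 = 927495$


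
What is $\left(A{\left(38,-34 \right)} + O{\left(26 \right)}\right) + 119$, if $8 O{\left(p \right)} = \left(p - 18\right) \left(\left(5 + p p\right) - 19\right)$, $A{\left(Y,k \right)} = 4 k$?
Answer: $645$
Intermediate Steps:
$O{\left(p \right)} = \frac{\left(-18 + p\right) \left(-14 + p^{2}\right)}{8}$ ($O{\left(p \right)} = \frac{\left(p - 18\right) \left(\left(5 + p p\right) - 19\right)}{8} = \frac{\left(-18 + p\right) \left(\left(5 + p^{2}\right) - 19\right)}{8} = \frac{\left(-18 + p\right) \left(-14 + p^{2}\right)}{8}$)
$\left(A{\left(38,-34 \right)} + O{\left(26 \right)}\right) + 119 = \left(4 \left(-34\right) + \left(\frac{63}{2} - \frac{9 \cdot 26^{2}}{4} - \frac{91}{2} + \frac{26^{3}}{8}\right)\right) + 119 = \left(-136 + \left(\frac{63}{2} - 1521 - \frac{91}{2} + \frac{1}{8} \cdot 17576\right)\right) + 119 = \left(-136 + \left(\frac{63}{2} - 1521 - \frac{91}{2} + 2197\right)\right) + 119 = \left(-136 + 662\right) + 119 = 526 + 119 = 645$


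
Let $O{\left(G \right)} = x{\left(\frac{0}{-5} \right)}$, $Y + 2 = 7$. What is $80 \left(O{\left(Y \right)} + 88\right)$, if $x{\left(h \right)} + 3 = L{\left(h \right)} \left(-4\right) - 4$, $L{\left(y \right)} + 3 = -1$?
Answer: $7760$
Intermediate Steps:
$L{\left(y \right)} = -4$ ($L{\left(y \right)} = -3 - 1 = -4$)
$Y = 5$ ($Y = -2 + 7 = 5$)
$x{\left(h \right)} = 9$ ($x{\left(h \right)} = -3 - -12 = -3 + \left(16 - 4\right) = -3 + 12 = 9$)
$O{\left(G \right)} = 9$
$80 \left(O{\left(Y \right)} + 88\right) = 80 \left(9 + 88\right) = 80 \cdot 97 = 7760$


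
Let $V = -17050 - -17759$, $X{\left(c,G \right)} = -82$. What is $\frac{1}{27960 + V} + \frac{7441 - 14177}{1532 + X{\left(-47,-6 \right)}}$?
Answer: $- \frac{96556467}{20785025} \approx -4.6455$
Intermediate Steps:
$V = 709$ ($V = -17050 + 17759 = 709$)
$\frac{1}{27960 + V} + \frac{7441 - 14177}{1532 + X{\left(-47,-6 \right)}} = \frac{1}{27960 + 709} + \frac{7441 - 14177}{1532 - 82} = \frac{1}{28669} - \frac{6736}{1450} = \frac{1}{28669} - \frac{3368}{725} = - \frac{96556467}{20785025}$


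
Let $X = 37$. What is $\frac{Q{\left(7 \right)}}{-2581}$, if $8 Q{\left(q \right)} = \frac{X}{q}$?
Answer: $- \frac{37}{144536} \approx -0.00025599$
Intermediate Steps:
$Q{\left(q \right)} = \frac{37}{8 q}$ ($Q{\left(q \right)} = \frac{37 \frac{1}{q}}{8} = \frac{37}{8 q}$)
$\frac{Q{\left(7 \right)}}{-2581} = \frac{\frac{37}{8} \cdot \frac{1}{7}}{-2581} = \frac{37}{8} \cdot \frac{1}{7} \left(- \frac{1}{2581}\right) = \frac{37}{56} \left(- \frac{1}{2581}\right) = - \frac{37}{144536}$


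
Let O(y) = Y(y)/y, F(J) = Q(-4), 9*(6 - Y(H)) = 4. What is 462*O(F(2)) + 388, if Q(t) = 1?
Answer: 8864/3 ≈ 2954.7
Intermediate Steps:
Y(H) = 50/9 (Y(H) = 6 - ⅑*4 = 6 - 4/9 = 50/9)
F(J) = 1
O(y) = 50/(9*y)
462*O(F(2)) + 388 = 462*((50/9)/1) + 388 = 462*((50/9)*1) + 388 = 462*(50/9) + 388 = 7700/3 + 388 = 8864/3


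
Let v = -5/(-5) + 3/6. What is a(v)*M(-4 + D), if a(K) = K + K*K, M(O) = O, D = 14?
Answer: 75/2 ≈ 37.500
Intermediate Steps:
v = 3/2 (v = -5*(-⅕) + 3*(⅙) = 1 + ½ = 3/2 ≈ 1.5000)
a(K) = K + K²
a(v)*M(-4 + D) = (3*(1 + 3/2)/2)*(-4 + 14) = ((3/2)*(5/2))*10 = (15/4)*10 = 75/2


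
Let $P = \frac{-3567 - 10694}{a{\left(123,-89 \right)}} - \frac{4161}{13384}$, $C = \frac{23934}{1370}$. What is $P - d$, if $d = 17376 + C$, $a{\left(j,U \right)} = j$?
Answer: $- \frac{19745171615759}{1127668920} \approx -17510.0$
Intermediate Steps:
$C = \frac{11967}{685}$ ($C = 23934 \cdot \frac{1}{1370} = \frac{11967}{685} \approx 17.47$)
$P = - \frac{191381027}{1646232}$ ($P = \frac{-3567 - 10694}{123} - \frac{4161}{13384} = \left(-14261\right) \frac{1}{123} - \frac{4161}{13384} = - \frac{14261}{123} - \frac{4161}{13384} = - \frac{191381027}{1646232} \approx -116.25$)
$d = \frac{11914527}{685}$ ($d = 17376 + \frac{11967}{685} = \frac{11914527}{685} \approx 17393.0$)
$P - d = - \frac{191381027}{1646232} - \frac{11914527}{685} = - \frac{19745171615759}{1127668920}$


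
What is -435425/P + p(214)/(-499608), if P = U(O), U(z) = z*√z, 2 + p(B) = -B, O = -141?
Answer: 1/2313 - 435425*I*√141/19881 ≈ 0.00043234 - 260.07*I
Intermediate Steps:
p(B) = -2 - B
U(z) = z^(3/2)
P = -141*I*√141 (P = (-141)^(3/2) = -141*I*√141 ≈ -1674.3*I)
-435425/P + p(214)/(-499608) = -435425*I*√141/19881 + (-2 - 1*214)/(-499608) = -435425*I*√141/19881 + (-2 - 214)*(-1/499608) = -435425*I*√141/19881 - 216*(-1/499608) = -435425*I*√141/19881 + 1/2313 = 1/2313 - 435425*I*√141/19881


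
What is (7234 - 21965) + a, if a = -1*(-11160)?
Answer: -3571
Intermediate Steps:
a = 11160
(7234 - 21965) + a = (7234 - 21965) + 11160 = -14731 + 11160 = -3571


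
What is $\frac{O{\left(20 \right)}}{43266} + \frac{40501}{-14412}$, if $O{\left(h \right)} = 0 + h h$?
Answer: $- \frac{97030637}{34641644} \approx -2.801$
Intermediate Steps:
$O{\left(h \right)} = h^{2}$ ($O{\left(h \right)} = 0 + h^{2} = h^{2}$)
$\frac{O{\left(20 \right)}}{43266} + \frac{40501}{-14412} = \frac{20^{2}}{43266} + \frac{40501}{-14412} = 400 \cdot \frac{1}{43266} + 40501 \left(- \frac{1}{14412}\right) = \frac{200}{21633} - \frac{40501}{14412} = - \frac{97030637}{34641644}$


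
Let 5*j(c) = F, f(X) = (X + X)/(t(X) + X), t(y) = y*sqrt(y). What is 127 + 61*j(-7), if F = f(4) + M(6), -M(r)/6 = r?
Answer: -4561/15 ≈ -304.07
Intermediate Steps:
t(y) = y**(3/2)
M(r) = -6*r
f(X) = 2*X/(X + X**(3/2)) (f(X) = (X + X)/(X**(3/2) + X) = (2*X)/(X + X**(3/2)) = 2*X/(X + X**(3/2)))
F = -106/3 (F = 2*4/(4 + 4**(3/2)) - 6*6 = 2*4/(4 + 8) - 36 = 2*4/12 - 36 = 2*4*(1/12) - 36 = 2/3 - 36 = -106/3 ≈ -35.333)
j(c) = -106/15 (j(c) = (1/5)*(-106/3) = -106/15)
127 + 61*j(-7) = 127 + 61*(-106/15) = 127 - 6466/15 = -4561/15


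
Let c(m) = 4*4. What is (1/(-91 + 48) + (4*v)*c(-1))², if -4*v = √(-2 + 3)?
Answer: 474721/1849 ≈ 256.74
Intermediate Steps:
c(m) = 16
v = -¼ (v = -√(-2 + 3)/4 = -√1/4 = -¼*1 = -¼ ≈ -0.25000)
(1/(-91 + 48) + (4*v)*c(-1))² = (1/(-91 + 48) + (4*(-¼))*16)² = (1/(-43) - 1*16)² = (-1/43 - 16)² = (-689/43)² = 474721/1849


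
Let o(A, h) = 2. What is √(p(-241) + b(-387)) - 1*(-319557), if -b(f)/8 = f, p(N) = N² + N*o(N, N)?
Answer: 319557 + √60695 ≈ 3.1980e+5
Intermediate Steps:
p(N) = N² + 2*N (p(N) = N² + N*2 = N² + 2*N)
b(f) = -8*f
√(p(-241) + b(-387)) - 1*(-319557) = √(-241*(2 - 241) - 8*(-387)) - 1*(-319557) = √(-241*(-239) + 3096) + 319557 = √(57599 + 3096) + 319557 = √60695 + 319557 = 319557 + √60695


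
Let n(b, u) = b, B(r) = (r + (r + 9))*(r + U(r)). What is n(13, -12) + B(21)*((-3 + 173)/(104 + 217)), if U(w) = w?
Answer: 122771/107 ≈ 1147.4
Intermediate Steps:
B(r) = 2*r*(9 + 2*r) (B(r) = (r + (r + 9))*(r + r) = (r + (9 + r))*(2*r) = (9 + 2*r)*(2*r) = 2*r*(9 + 2*r))
n(13, -12) + B(21)*((-3 + 173)/(104 + 217)) = 13 + (2*21*(9 + 2*21))*((-3 + 173)/(104 + 217)) = 13 + (2*21*(9 + 42))*(170/321) = 13 + (2*21*51)*(170*(1/321)) = 13 + 2142*(170/321) = 13 + 121380/107 = 122771/107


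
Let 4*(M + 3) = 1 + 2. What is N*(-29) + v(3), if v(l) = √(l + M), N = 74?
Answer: -2146 + √3/2 ≈ -2145.1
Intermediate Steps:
M = -9/4 (M = -3 + (1 + 2)/4 = -3 + (¼)*3 = -3 + ¾ = -9/4 ≈ -2.2500)
v(l) = √(-9/4 + l) (v(l) = √(l - 9/4) = √(-9/4 + l))
N*(-29) + v(3) = 74*(-29) + √(-9 + 4*3)/2 = -2146 + √(-9 + 12)/2 = -2146 + √3/2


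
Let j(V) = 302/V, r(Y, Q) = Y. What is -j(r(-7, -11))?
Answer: 302/7 ≈ 43.143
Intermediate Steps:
-j(r(-7, -11)) = -302/(-7) = -302*(-1)/7 = -1*(-302/7) = 302/7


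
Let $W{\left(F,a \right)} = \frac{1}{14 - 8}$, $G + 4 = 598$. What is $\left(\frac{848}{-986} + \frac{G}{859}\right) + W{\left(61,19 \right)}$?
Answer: $- \frac{4757}{2540922} \approx -0.0018722$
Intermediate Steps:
$G = 594$ ($G = -4 + 598 = 594$)
$W{\left(F,a \right)} = \frac{1}{6}$
$\left(\frac{848}{-986} + \frac{G}{859}\right) + W{\left(61,19 \right)} = \left(\frac{848}{-986} + \frac{594}{859}\right) + \frac{1}{6} = \left(848 \left(- \frac{1}{986}\right) + 594 \cdot \frac{1}{859}\right) + \frac{1}{6} = \left(- \frac{424}{493} + \frac{594}{859}\right) + \frac{1}{6} = - \frac{71374}{423487} + \frac{1}{6} = - \frac{4757}{2540922}$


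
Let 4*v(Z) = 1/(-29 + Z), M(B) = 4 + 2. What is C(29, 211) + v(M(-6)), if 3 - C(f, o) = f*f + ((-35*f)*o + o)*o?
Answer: 4153197951/92 ≈ 4.5143e+7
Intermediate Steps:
M(B) = 6
C(f, o) = 3 - f² - o*(o - 35*f*o) (C(f, o) = 3 - (f*f + ((-35*f)*o + o)*o) = 3 - (f² + (-35*f*o + o)*o) = 3 - (f² + (o - 35*f*o)*o) = 3 - (f² + o*(o - 35*f*o)) = 3 + (-f² - o*(o - 35*f*o)) = 3 - f² - o*(o - 35*f*o))
v(Z) = 1/(4*(-29 + Z))
C(29, 211) + v(M(-6)) = (3 - 1*29² - 1*211² + 35*29*211²) + 1/(4*(-29 + 6)) = (3 - 1*841 - 1*44521 + 35*29*44521) + (¼)/(-23) = (3 - 841 - 44521 + 45188815) + (¼)*(-1/23) = 45143456 - 1/92 = 4153197951/92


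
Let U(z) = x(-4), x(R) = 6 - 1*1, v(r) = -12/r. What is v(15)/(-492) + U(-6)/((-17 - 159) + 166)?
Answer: -613/1230 ≈ -0.49837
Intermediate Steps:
x(R) = 5 (x(R) = 6 - 1 = 5)
U(z) = 5
v(15)/(-492) + U(-6)/((-17 - 159) + 166) = -12/15/(-492) + 5/((-17 - 159) + 166) = -12*1/15*(-1/492) + 5/(-176 + 166) = -⅘*(-1/492) + 5/(-10) = 1/615 + 5*(-⅒) = 1/615 - ½ = -613/1230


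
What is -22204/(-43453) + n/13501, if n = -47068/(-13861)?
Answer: 4157243209448/8131679747533 ≈ 0.51124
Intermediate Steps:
n = 47068/13861 (n = -47068*(-1/13861) = 47068/13861 ≈ 3.3957)
-22204/(-43453) + n/13501 = -22204/(-43453) + (47068/13861)/13501 = -22204*(-1/43453) + (47068/13861)*(1/13501) = 22204/43453 + 47068/187137361 = 4157243209448/8131679747533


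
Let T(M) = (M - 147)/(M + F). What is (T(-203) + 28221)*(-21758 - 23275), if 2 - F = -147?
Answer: -11440513562/9 ≈ -1.2712e+9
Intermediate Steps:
F = 149 (F = 2 - 1*(-147) = 2 + 147 = 149)
T(M) = (-147 + M)/(149 + M) (T(M) = (M - 147)/(M + 149) = (-147 + M)/(149 + M))
(T(-203) + 28221)*(-21758 - 23275) = ((-147 - 203)/(149 - 203) + 28221)*(-21758 - 23275) = (-350/(-54) + 28221)*(-45033) = (-1/54*(-350) + 28221)*(-45033) = (175/27 + 28221)*(-45033) = (762142/27)*(-45033) = -11440513562/9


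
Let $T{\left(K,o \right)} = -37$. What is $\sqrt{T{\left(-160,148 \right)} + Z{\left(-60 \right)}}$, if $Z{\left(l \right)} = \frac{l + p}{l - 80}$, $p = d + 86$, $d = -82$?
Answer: $\frac{i \sqrt{915}}{5} \approx 6.0498 i$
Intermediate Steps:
$p = 4$ ($p = -82 + 86 = 4$)
$Z{\left(l \right)} = \frac{4 + l}{-80 + l}$ ($Z{\left(l \right)} = \frac{l + 4}{l - 80} = \frac{4 + l}{-80 + l}$)
$\sqrt{T{\left(-160,148 \right)} + Z{\left(-60 \right)}} = \sqrt{-37 + \frac{4 - 60}{-80 - 60}} = \sqrt{-37 + \frac{1}{-140} \left(-56\right)} = \sqrt{-37 - - \frac{2}{5}} = \sqrt{-37 + \frac{2}{5}} = \sqrt{- \frac{183}{5}} = \frac{i \sqrt{915}}{5}$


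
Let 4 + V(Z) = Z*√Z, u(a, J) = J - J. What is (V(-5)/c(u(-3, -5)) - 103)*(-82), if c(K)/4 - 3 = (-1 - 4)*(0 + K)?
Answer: 25420/3 + 205*I*√5/6 ≈ 8473.3 + 76.399*I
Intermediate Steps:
u(a, J) = 0
c(K) = 12 - 20*K (c(K) = 12 + 4*((-1 - 4)*(0 + K)) = 12 + 4*(-5*K) = 12 - 20*K)
V(Z) = -4 + Z^(3/2) (V(Z) = -4 + Z*√Z = -4 + Z^(3/2))
(V(-5)/c(u(-3, -5)) - 103)*(-82) = ((-4 + (-5)^(3/2))/(12 - 20*0) - 103)*(-82) = ((-4 - 5*I*√5)/(12 + 0) - 103)*(-82) = ((-4 - 5*I*√5)/12 - 103)*(-82) = ((-4 - 5*I*√5)*(1/12) - 103)*(-82) = ((-⅓ - 5*I*√5/12) - 103)*(-82) = (-310/3 - 5*I*√5/12)*(-82) = 25420/3 + 205*I*√5/6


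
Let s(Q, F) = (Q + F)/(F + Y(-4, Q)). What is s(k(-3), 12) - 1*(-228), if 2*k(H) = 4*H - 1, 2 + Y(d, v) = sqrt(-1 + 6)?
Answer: 4343/19 - 11*sqrt(5)/190 ≈ 228.45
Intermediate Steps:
Y(d, v) = -2 + sqrt(5) (Y(d, v) = -2 + sqrt(-1 + 6) = -2 + sqrt(5))
k(H) = -1/2 + 2*H (k(H) = (4*H - 1)/2 = (-1 + 4*H)/2 = -1/2 + 2*H)
s(Q, F) = (F + Q)/(-2 + F + sqrt(5)) (s(Q, F) = (Q + F)/(F + (-2 + sqrt(5))) = (F + Q)/(-2 + F + sqrt(5)))
s(k(-3), 12) - 1*(-228) = (12 + (-1/2 + 2*(-3)))/(-2 + 12 + sqrt(5)) - 1*(-228) = (12 + (-1/2 - 6))/(10 + sqrt(5)) + 228 = (12 - 13/2)/(10 + sqrt(5)) + 228 = (11/2)/(10 + sqrt(5)) + 228 = 11/(2*(10 + sqrt(5))) + 228 = 228 + 11/(2*(10 + sqrt(5)))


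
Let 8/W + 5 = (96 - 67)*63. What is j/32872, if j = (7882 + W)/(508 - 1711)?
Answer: -1196751/6004251596 ≈ -0.00019932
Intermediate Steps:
W = 4/911 (W = 8/(-5 + (96 - 67)*63) = 8/(-5 + 29*63) = 8/(-5 + 1827) = 8/1822 = 8*(1/1822) = 4/911 ≈ 0.0043908)
j = -2393502/365311 (j = (7882 + 4/911)/(508 - 1711) = (7180506/911)/(-1203) = (7180506/911)*(-1/1203) = -2393502/365311 ≈ -6.5520)
j/32872 = -2393502/365311/32872 = -2393502/365311*1/32872 = -1196751/6004251596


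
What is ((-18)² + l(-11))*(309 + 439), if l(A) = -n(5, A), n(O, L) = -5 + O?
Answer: 242352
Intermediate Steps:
l(A) = 0 (l(A) = -(-5 + 5) = -1*0 = 0)
((-18)² + l(-11))*(309 + 439) = ((-18)² + 0)*(309 + 439) = (324 + 0)*748 = 324*748 = 242352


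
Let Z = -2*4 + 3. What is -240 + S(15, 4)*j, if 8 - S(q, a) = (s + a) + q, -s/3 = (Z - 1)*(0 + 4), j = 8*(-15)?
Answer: 9720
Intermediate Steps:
Z = -5 (Z = -8 + 3 = -5)
j = -120
s = 72 (s = -3*(-5 - 1)*(0 + 4) = -(-18)*4 = -3*(-24) = 72)
S(q, a) = -64 - a - q (S(q, a) = 8 - ((72 + a) + q) = 8 - (72 + a + q) = 8 + (-72 - a - q) = -64 - a - q)
-240 + S(15, 4)*j = -240 + (-64 - 1*4 - 1*15)*(-120) = -240 + (-64 - 4 - 15)*(-120) = -240 - 83*(-120) = -240 + 9960 = 9720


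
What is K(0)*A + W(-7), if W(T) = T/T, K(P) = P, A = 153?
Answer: 1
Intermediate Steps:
W(T) = 1
K(0)*A + W(-7) = 0*153 + 1 = 0 + 1 = 1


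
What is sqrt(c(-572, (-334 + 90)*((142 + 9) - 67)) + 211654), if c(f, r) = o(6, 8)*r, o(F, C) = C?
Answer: sqrt(47686) ≈ 218.37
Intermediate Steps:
c(f, r) = 8*r
sqrt(c(-572, (-334 + 90)*((142 + 9) - 67)) + 211654) = sqrt(8*((-334 + 90)*((142 + 9) - 67)) + 211654) = sqrt(8*(-244*(151 - 67)) + 211654) = sqrt(8*(-244*84) + 211654) = sqrt(8*(-20496) + 211654) = sqrt(-163968 + 211654) = sqrt(47686)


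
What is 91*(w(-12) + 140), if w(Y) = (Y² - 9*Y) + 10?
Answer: 36582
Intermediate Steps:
w(Y) = 10 + Y² - 9*Y
91*(w(-12) + 140) = 91*((10 + (-12)² - 9*(-12)) + 140) = 91*((10 + 144 + 108) + 140) = 91*(262 + 140) = 91*402 = 36582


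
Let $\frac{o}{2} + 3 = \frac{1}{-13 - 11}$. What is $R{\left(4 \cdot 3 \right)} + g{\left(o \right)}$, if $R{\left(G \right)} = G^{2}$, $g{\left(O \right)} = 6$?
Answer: $150$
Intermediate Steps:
$o = - \frac{73}{12}$ ($o = -6 + \frac{2}{-13 - 11} = -6 + \frac{2}{-24} = -6 + 2 \left(- \frac{1}{24}\right) = -6 - \frac{1}{12} = - \frac{73}{12} \approx -6.0833$)
$R{\left(4 \cdot 3 \right)} + g{\left(o \right)} = \left(4 \cdot 3\right)^{2} + 6 = 12^{2} + 6 = 144 + 6 = 150$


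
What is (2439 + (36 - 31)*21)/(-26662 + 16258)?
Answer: -212/867 ≈ -0.24452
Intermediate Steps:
(2439 + (36 - 31)*21)/(-26662 + 16258) = (2439 + 5*21)/(-10404) = (2439 + 105)*(-1/10404) = 2544*(-1/10404) = -212/867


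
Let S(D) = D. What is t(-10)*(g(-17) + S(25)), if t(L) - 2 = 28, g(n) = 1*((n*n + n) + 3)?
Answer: 9000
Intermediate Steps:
g(n) = 3 + n + n² (g(n) = 1*((n² + n) + 3) = 1*((n + n²) + 3) = 1*(3 + n + n²) = 3 + n + n²)
t(L) = 30 (t(L) = 2 + 28 = 30)
t(-10)*(g(-17) + S(25)) = 30*((3 - 17 + (-17)²) + 25) = 30*((3 - 17 + 289) + 25) = 30*(275 + 25) = 30*300 = 9000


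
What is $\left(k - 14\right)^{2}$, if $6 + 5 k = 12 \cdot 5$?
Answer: $\frac{256}{25} \approx 10.24$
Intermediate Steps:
$k = \frac{54}{5}$ ($k = - \frac{6}{5} + \frac{12 \cdot 5}{5} = - \frac{6}{5} + \frac{1}{5} \cdot 60 = - \frac{6}{5} + 12 = \frac{54}{5} \approx 10.8$)
$\left(k - 14\right)^{2} = \left(\frac{54}{5} - 14\right)^{2} = \left(- \frac{16}{5}\right)^{2} = \frac{256}{25}$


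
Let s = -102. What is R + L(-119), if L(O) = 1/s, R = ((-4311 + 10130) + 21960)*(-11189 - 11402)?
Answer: -64010649679/102 ≈ -6.2756e+8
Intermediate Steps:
R = -627555389 (R = (5819 + 21960)*(-22591) = 27779*(-22591) = -627555389)
L(O) = -1/102 (L(O) = 1/(-102) = -1/102)
R + L(-119) = -627555389 - 1/102 = -64010649679/102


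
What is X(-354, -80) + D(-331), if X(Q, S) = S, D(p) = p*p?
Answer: 109481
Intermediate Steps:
D(p) = p²
X(-354, -80) + D(-331) = -80 + (-331)² = -80 + 109561 = 109481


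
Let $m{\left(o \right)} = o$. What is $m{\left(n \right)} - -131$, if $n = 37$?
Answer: $168$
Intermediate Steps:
$m{\left(n \right)} - -131 = 37 - -131 = 37 + 131 = 168$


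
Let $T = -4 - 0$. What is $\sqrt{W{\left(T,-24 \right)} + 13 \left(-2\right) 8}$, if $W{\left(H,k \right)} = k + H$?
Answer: $2 i \sqrt{59} \approx 15.362 i$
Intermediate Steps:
$T = -4$ ($T = -4 + 0 = -4$)
$W{\left(H,k \right)} = H + k$
$\sqrt{W{\left(T,-24 \right)} + 13 \left(-2\right) 8} = \sqrt{\left(-4 - 24\right) + 13 \left(-2\right) 8} = \sqrt{-28 - 208} = \sqrt{-236} = 2 i \sqrt{59}$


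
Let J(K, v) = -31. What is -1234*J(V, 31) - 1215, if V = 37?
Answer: 37039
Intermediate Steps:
-1234*J(V, 31) - 1215 = -1234*(-31) - 1215 = 38254 - 1215 = 37039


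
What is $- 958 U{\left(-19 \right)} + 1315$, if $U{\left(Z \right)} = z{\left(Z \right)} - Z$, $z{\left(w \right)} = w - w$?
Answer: $-16887$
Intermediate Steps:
$z{\left(w \right)} = 0$
$U{\left(Z \right)} = - Z$ ($U{\left(Z \right)} = 0 - Z = - Z$)
$- 958 U{\left(-19 \right)} + 1315 = - 958 \left(\left(-1\right) \left(-19\right)\right) + 1315 = \left(-958\right) 19 + 1315 = -18202 + 1315 = -16887$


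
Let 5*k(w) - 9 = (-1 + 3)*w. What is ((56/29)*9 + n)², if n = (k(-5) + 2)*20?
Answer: 2396304/841 ≈ 2849.4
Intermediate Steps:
k(w) = 9/5 + 2*w/5 (k(w) = 9/5 + ((-1 + 3)*w)/5 = 9/5 + (2*w)/5 = 9/5 + 2*w/5)
n = 36 (n = ((9/5 + (⅖)*(-5)) + 2)*20 = ((9/5 - 2) + 2)*20 = (-⅕ + 2)*20 = (9/5)*20 = 36)
((56/29)*9 + n)² = ((56/29)*9 + 36)² = (504/29 + 36)² = (1548/29)² = 2396304/841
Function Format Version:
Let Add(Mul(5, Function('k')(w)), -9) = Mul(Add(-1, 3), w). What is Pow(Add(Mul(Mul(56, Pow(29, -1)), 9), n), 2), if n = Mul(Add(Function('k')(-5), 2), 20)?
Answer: Rational(2396304, 841) ≈ 2849.4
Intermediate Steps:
Function('k')(w) = Add(Rational(9, 5), Mul(Rational(2, 5), w)) (Function('k')(w) = Add(Rational(9, 5), Mul(Rational(1, 5), Mul(Add(-1, 3), w))) = Add(Rational(9, 5), Mul(Rational(1, 5), Mul(2, w))) = Add(Rational(9, 5), Mul(Rational(2, 5), w)))
n = 36 (n = Mul(Add(Add(Rational(9, 5), Mul(Rational(2, 5), -5)), 2), 20) = Mul(Add(Add(Rational(9, 5), -2), 2), 20) = Mul(Add(Rational(-1, 5), 2), 20) = Mul(Rational(9, 5), 20) = 36)
Pow(Add(Mul(Mul(56, Pow(29, -1)), 9), n), 2) = Pow(Add(Mul(Mul(56, Pow(29, -1)), 9), 36), 2) = Pow(Add(Mul(Mul(56, Rational(1, 29)), 9), 36), 2) = Pow(Add(Mul(Rational(56, 29), 9), 36), 2) = Pow(Add(Rational(504, 29), 36), 2) = Pow(Rational(1548, 29), 2) = Rational(2396304, 841)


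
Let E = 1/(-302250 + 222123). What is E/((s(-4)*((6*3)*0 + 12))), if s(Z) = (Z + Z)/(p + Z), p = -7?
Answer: -11/7692192 ≈ -1.4300e-6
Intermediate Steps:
s(Z) = 2*Z/(-7 + Z) (s(Z) = (Z + Z)/(-7 + Z) = (2*Z)/(-7 + Z) = 2*Z/(-7 + Z))
E = -1/80127 (E = 1/(-80127) = -1/80127 ≈ -1.2480e-5)
E/((s(-4)*((6*3)*0 + 12))) = -11/(8*((6*3)*0 + 12))/80127 = -11/(8*(18*0 + 12))/80127 = -11/(8*(0 + 12))/80127 = -1/(80127*((8/11)*12)) = -1/(80127*96/11) = -1/80127*11/96 = -11/7692192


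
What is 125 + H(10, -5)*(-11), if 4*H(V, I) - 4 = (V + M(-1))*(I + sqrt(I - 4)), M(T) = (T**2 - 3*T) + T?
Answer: 1171/4 - 429*I/4 ≈ 292.75 - 107.25*I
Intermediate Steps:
M(T) = T**2 - 2*T
H(V, I) = 1 + (3 + V)*(I + sqrt(-4 + I))/4 (H(V, I) = 1 + ((V - (-2 - 1))*(I + sqrt(I - 4)))/4 = 1 + ((V - 1*(-3))*(I + sqrt(-4 + I)))/4 = 1 + ((V + 3)*(I + sqrt(-4 + I)))/4 = 1 + ((3 + V)*(I + sqrt(-4 + I)))/4 = 1 + (3 + V)*(I + sqrt(-4 + I))/4)
125 + H(10, -5)*(-11) = 125 + (1 + (3/4)*(-5) + 3*sqrt(-4 - 5)/4 + (1/4)*(-5)*10 + (1/4)*10*sqrt(-4 - 5))*(-11) = 125 + (1 - 15/4 + 3*sqrt(-9)/4 - 25/2 + (1/4)*10*sqrt(-9))*(-11) = 125 + (1 - 15/4 + 3*(3*I)/4 - 25/2 + (1/4)*10*(3*I))*(-11) = 125 + (1 - 15/4 + 9*I/4 - 25/2 + 15*I/2)*(-11) = 125 + (-61/4 + 39*I/4)*(-11) = 125 + (671/4 - 429*I/4) = 1171/4 - 429*I/4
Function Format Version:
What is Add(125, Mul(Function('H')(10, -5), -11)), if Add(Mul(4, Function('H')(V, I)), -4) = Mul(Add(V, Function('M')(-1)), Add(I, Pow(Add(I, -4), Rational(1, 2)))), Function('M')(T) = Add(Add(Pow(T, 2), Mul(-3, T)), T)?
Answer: Add(Rational(1171, 4), Mul(Rational(-429, 4), I)) ≈ Add(292.75, Mul(-107.25, I))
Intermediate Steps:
Function('M')(T) = Add(Pow(T, 2), Mul(-2, T))
Function('H')(V, I) = Add(1, Mul(Rational(1, 4), Add(3, V), Add(I, Pow(Add(-4, I), Rational(1, 2))))) (Function('H')(V, I) = Add(1, Mul(Rational(1, 4), Mul(Add(V, Mul(-1, Add(-2, -1))), Add(I, Pow(Add(I, -4), Rational(1, 2)))))) = Add(1, Mul(Rational(1, 4), Mul(Add(V, Mul(-1, -3)), Add(I, Pow(Add(-4, I), Rational(1, 2)))))) = Add(1, Mul(Rational(1, 4), Mul(Add(V, 3), Add(I, Pow(Add(-4, I), Rational(1, 2)))))) = Add(1, Mul(Rational(1, 4), Mul(Add(3, V), Add(I, Pow(Add(-4, I), Rational(1, 2)))))) = Add(1, Mul(Rational(1, 4), Add(3, V), Add(I, Pow(Add(-4, I), Rational(1, 2))))))
Add(125, Mul(Function('H')(10, -5), -11)) = Add(125, Mul(Add(1, Mul(Rational(3, 4), -5), Mul(Rational(3, 4), Pow(Add(-4, -5), Rational(1, 2))), Mul(Rational(1, 4), -5, 10), Mul(Rational(1, 4), 10, Pow(Add(-4, -5), Rational(1, 2)))), -11)) = Add(125, Mul(Add(1, Rational(-15, 4), Mul(Rational(3, 4), Pow(-9, Rational(1, 2))), Rational(-25, 2), Mul(Rational(1, 4), 10, Pow(-9, Rational(1, 2)))), -11)) = Add(125, Mul(Add(1, Rational(-15, 4), Mul(Rational(3, 4), Mul(3, I)), Rational(-25, 2), Mul(Rational(1, 4), 10, Mul(3, I))), -11)) = Add(125, Mul(Add(1, Rational(-15, 4), Mul(Rational(9, 4), I), Rational(-25, 2), Mul(Rational(15, 2), I)), -11)) = Add(125, Mul(Add(Rational(-61, 4), Mul(Rational(39, 4), I)), -11)) = Add(125, Add(Rational(671, 4), Mul(Rational(-429, 4), I))) = Add(Rational(1171, 4), Mul(Rational(-429, 4), I))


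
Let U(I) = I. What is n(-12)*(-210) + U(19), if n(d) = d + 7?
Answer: 1069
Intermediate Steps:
n(d) = 7 + d
n(-12)*(-210) + U(19) = (7 - 12)*(-210) + 19 = -5*(-210) + 19 = 1050 + 19 = 1069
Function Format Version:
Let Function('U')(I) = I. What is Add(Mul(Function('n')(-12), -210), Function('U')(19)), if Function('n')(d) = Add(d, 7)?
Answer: 1069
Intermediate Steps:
Function('n')(d) = Add(7, d)
Add(Mul(Function('n')(-12), -210), Function('U')(19)) = Add(Mul(Add(7, -12), -210), 19) = Add(Mul(-5, -210), 19) = Add(1050, 19) = 1069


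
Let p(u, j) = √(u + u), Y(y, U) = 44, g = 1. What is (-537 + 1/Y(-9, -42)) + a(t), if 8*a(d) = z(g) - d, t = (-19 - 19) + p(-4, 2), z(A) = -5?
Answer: -46891/88 - I*√2/4 ≈ -532.85 - 0.35355*I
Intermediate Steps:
p(u, j) = √2*√u (p(u, j) = √(2*u) = √2*√u)
t = -38 + 2*I*√2 (t = (-19 - 19) + √2*√(-4) = -38 + √2*(2*I) = -38 + 2*I*√2 ≈ -38.0 + 2.8284*I)
a(d) = -5/8 - d/8 (a(d) = (-5 - d)/8 = -5/8 - d/8)
(-537 + 1/Y(-9, -42)) + a(t) = (-537 + 1/44) + (-5/8 - (-38 + 2*I*√2)/8) = (-537 + 1/44) + (-5/8 + (19/4 - I*√2/4)) = -23627/44 + (33/8 - I*√2/4) = -46891/88 - I*√2/4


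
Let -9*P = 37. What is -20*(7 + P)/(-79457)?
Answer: 520/715113 ≈ 0.00072716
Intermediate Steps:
P = -37/9 (P = -⅑*37 = -37/9 ≈ -4.1111)
-20*(7 + P)/(-79457) = -20*(7 - 37/9)/(-79457) = -20*26/9*(-1/79457) = -520/9*(-1/79457) = 520/715113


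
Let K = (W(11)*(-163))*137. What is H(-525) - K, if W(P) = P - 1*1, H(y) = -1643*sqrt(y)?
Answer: 223310 - 8215*I*sqrt(21) ≈ 2.2331e+5 - 37646.0*I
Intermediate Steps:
W(P) = -1 + P (W(P) = P - 1 = -1 + P)
K = -223310 (K = ((-1 + 11)*(-163))*137 = (10*(-163))*137 = -1630*137 = -223310)
H(-525) - K = -8215*I*sqrt(21) - 1*(-223310) = -8215*I*sqrt(21) + 223310 = 223310 - 8215*I*sqrt(21)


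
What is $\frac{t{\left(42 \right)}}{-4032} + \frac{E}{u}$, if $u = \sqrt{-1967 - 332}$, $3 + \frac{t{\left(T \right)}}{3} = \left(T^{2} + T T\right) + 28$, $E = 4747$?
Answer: $- \frac{3553}{1344} - \frac{4747 i \sqrt{19}}{209} \approx -2.6436 - 99.003 i$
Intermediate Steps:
$t{\left(T \right)} = 75 + 6 T^{2}$ ($t{\left(T \right)} = -9 + 3 \left(\left(T^{2} + T T\right) + 28\right) = -9 + 3 \left(\left(T^{2} + T^{2}\right) + 28\right) = -9 + 3 \left(2 T^{2} + 28\right) = -9 + 3 \left(28 + 2 T^{2}\right) = -9 + \left(84 + 6 T^{2}\right) = 75 + 6 T^{2}$)
$u = 11 i \sqrt{19}$ ($u = \sqrt{-2299} = 11 i \sqrt{19} \approx 47.948 i$)
$\frac{t{\left(42 \right)}}{-4032} + \frac{E}{u} = \frac{75 + 6 \cdot 42^{2}}{-4032} + \frac{4747}{11 i \sqrt{19}} = \left(75 + 6 \cdot 1764\right) \left(- \frac{1}{4032}\right) + 4747 \left(- \frac{i \sqrt{19}}{209}\right) = \left(75 + 10584\right) \left(- \frac{1}{4032}\right) - \frac{4747 i \sqrt{19}}{209} = 10659 \left(- \frac{1}{4032}\right) - \frac{4747 i \sqrt{19}}{209} = - \frac{3553}{1344} - \frac{4747 i \sqrt{19}}{209}$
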